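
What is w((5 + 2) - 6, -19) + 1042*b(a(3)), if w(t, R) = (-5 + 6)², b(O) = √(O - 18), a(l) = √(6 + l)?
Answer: 1 + 1042*I*√15 ≈ 1.0 + 4035.6*I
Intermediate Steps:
b(O) = √(-18 + O)
w(t, R) = 1 (w(t, R) = 1² = 1)
w((5 + 2) - 6, -19) + 1042*b(a(3)) = 1 + 1042*√(-18 + √(6 + 3)) = 1 + 1042*√(-18 + √9) = 1 + 1042*√(-18 + 3) = 1 + 1042*√(-15) = 1 + 1042*(I*√15) = 1 + 1042*I*√15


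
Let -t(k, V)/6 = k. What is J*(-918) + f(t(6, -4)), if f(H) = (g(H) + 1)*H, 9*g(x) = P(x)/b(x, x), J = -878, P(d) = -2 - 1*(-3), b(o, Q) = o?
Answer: 7253713/9 ≈ 8.0597e+5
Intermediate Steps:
P(d) = 1 (P(d) = -2 + 3 = 1)
t(k, V) = -6*k
g(x) = 1/(9*x) (g(x) = (1/x)/9 = 1/(9*x))
f(H) = H*(1 + 1/(9*H)) (f(H) = (1/(9*H) + 1)*H = (1 + 1/(9*H))*H = H*(1 + 1/(9*H)))
J*(-918) + f(t(6, -4)) = -878*(-918) + (⅑ - 6*6) = 806004 + (⅑ - 36) = 806004 - 323/9 = 7253713/9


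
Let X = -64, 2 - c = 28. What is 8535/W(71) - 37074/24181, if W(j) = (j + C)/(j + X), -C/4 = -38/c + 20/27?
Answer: 506278251249/527847049 ≈ 959.14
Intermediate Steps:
c = -26 (c = 2 - 1*28 = 2 - 28 = -26)
C = -3092/351 (C = -4*(-38/(-26) + 20/27) = -4*(-38*(-1/26) + 20*(1/27)) = -4*(19/13 + 20/27) = -4*773/351 = -3092/351 ≈ -8.8091)
W(j) = (-3092/351 + j)/(-64 + j) (W(j) = (j - 3092/351)/(j - 64) = (-3092/351 + j)/(-64 + j))
8535/W(71) - 37074/24181 = 8535/(((-3092/351 + 71)/(-64 + 71))) - 37074/24181 = 8535/(((21829/351)/7)) - 37074*1/24181 = 8535/(((⅐)*(21829/351))) - 37074/24181 = 8535/(21829/2457) - 37074/24181 = 8535*(2457/21829) - 37074/24181 = 20970495/21829 - 37074/24181 = 506278251249/527847049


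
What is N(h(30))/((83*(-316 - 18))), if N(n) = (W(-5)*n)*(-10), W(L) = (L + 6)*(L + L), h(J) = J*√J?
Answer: -1500*√30/13861 ≈ -0.59273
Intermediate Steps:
h(J) = J^(3/2)
W(L) = 2*L*(6 + L) (W(L) = (6 + L)*(2*L) = 2*L*(6 + L))
N(n) = 100*n (N(n) = ((2*(-5)*(6 - 5))*n)*(-10) = ((2*(-5)*1)*n)*(-10) = -10*n*(-10) = 100*n)
N(h(30))/((83*(-316 - 18))) = (100*30^(3/2))/((83*(-316 - 18))) = (100*(30*√30))/((83*(-334))) = (3000*√30)/(-27722) = (3000*√30)*(-1/27722) = -1500*√30/13861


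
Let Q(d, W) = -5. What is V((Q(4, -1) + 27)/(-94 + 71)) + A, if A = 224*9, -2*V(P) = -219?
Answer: 4251/2 ≈ 2125.5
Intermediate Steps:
V(P) = 219/2 (V(P) = -1/2*(-219) = 219/2)
A = 2016
V((Q(4, -1) + 27)/(-94 + 71)) + A = 219/2 + 2016 = 4251/2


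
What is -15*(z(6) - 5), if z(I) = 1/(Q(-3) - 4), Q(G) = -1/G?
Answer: 870/11 ≈ 79.091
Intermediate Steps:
z(I) = -3/11 (z(I) = 1/(-1/(-3) - 4) = 1/(-1*(-1/3) - 4) = 1/(1/3 - 4) = 1/(-11/3) = -3/11)
-15*(z(6) - 5) = -15*(-3/11 - 5) = -15*(-58/11) = 870/11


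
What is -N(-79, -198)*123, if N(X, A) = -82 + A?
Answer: 34440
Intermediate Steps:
-N(-79, -198)*123 = -(-82 - 198)*123 = -1*(-280)*123 = 280*123 = 34440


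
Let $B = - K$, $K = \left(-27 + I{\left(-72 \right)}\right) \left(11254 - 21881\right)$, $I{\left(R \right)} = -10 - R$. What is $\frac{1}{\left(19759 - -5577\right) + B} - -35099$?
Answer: $\frac{13944165820}{397281} \approx 35099.0$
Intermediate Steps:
$K = -371945$ ($K = \left(-27 - -62\right) \left(11254 - 21881\right) = \left(-27 + \left(-10 + 72\right)\right) \left(-10627\right) = \left(-27 + 62\right) \left(-10627\right) = 35 \left(-10627\right) = -371945$)
$B = 371945$ ($B = \left(-1\right) \left(-371945\right) = 371945$)
$\frac{1}{\left(19759 - -5577\right) + B} - -35099 = \frac{1}{\left(19759 - -5577\right) + 371945} - -35099 = \frac{1}{\left(19759 + 5577\right) + 371945} + 35099 = \frac{1}{25336 + 371945} + 35099 = \frac{1}{397281} + 35099 = \frac{13944165820}{397281}$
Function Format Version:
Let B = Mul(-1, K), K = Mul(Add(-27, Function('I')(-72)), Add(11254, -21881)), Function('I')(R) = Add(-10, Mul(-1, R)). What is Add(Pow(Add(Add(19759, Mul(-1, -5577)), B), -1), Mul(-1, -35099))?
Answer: Rational(13944165820, 397281) ≈ 35099.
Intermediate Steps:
K = -371945 (K = Mul(Add(-27, Add(-10, Mul(-1, -72))), Add(11254, -21881)) = Mul(Add(-27, Add(-10, 72)), -10627) = Mul(Add(-27, 62), -10627) = Mul(35, -10627) = -371945)
B = 371945 (B = Mul(-1, -371945) = 371945)
Add(Pow(Add(Add(19759, Mul(-1, -5577)), B), -1), Mul(-1, -35099)) = Add(Pow(Add(Add(19759, Mul(-1, -5577)), 371945), -1), Mul(-1, -35099)) = Add(Pow(Add(Add(19759, 5577), 371945), -1), 35099) = Add(Pow(Add(25336, 371945), -1), 35099) = Add(Pow(397281, -1), 35099) = Add(Rational(1, 397281), 35099) = Rational(13944165820, 397281)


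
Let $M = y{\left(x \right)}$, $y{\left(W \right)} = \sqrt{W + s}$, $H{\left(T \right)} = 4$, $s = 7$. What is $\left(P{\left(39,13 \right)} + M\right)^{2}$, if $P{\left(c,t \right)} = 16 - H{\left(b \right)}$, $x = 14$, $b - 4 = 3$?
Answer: $\left(12 + \sqrt{21}\right)^{2} \approx 274.98$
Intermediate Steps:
$b = 7$ ($b = 4 + 3 = 7$)
$y{\left(W \right)} = \sqrt{7 + W}$ ($y{\left(W \right)} = \sqrt{W + 7} = \sqrt{7 + W}$)
$P{\left(c,t \right)} = 12$ ($P{\left(c,t \right)} = 16 - 4 = 12$)
$M = \sqrt{21}$ ($M = \sqrt{7 + 14} = \sqrt{21} \approx 4.5826$)
$\left(P{\left(39,13 \right)} + M\right)^{2} = \left(12 + \sqrt{21}\right)^{2}$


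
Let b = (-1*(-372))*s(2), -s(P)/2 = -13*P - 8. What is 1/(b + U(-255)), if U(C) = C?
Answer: 1/25041 ≈ 3.9935e-5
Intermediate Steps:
s(P) = 16 + 26*P (s(P) = -2*(-13*P - 8) = -2*(-8 - 13*P) = 16 + 26*P)
b = 25296 (b = (-1*(-372))*(16 + 26*2) = 372*(16 + 52) = 372*68 = 25296)
1/(b + U(-255)) = 1/(25296 - 255) = 1/25041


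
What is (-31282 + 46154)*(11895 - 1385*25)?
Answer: -338040560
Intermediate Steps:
(-31282 + 46154)*(11895 - 1385*25) = 14872*(11895 - 34625) = 14872*(-22730) = -338040560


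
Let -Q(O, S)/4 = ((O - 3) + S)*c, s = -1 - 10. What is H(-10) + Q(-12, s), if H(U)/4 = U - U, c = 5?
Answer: 520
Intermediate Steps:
s = -11
Q(O, S) = 60 - 20*O - 20*S (Q(O, S) = -4*((O - 3) + S)*5 = -4*((-3 + O) + S)*5 = -4*(-3 + O + S)*5 = -4*(-15 + 5*O + 5*S) = 60 - 20*O - 20*S)
H(U) = 0 (H(U) = 4*(U - U) = 4*0 = 0)
H(-10) + Q(-12, s) = 0 + (60 - 20*(-12) - 20*(-11)) = 0 + (60 + 240 + 220) = 0 + 520 = 520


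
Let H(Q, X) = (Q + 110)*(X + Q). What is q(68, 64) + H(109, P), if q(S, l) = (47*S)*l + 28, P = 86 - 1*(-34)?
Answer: 254723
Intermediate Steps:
P = 120 (P = 86 + 34 = 120)
H(Q, X) = (110 + Q)*(Q + X)
q(S, l) = 28 + 47*S*l (q(S, l) = 47*S*l + 28 = 28 + 47*S*l)
q(68, 64) + H(109, P) = (28 + 47*68*64) + (109**2 + 110*109 + 110*120 + 109*120) = (28 + 204544) + (11881 + 11990 + 13200 + 13080) = 204572 + 50151 = 254723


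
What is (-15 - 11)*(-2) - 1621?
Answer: -1569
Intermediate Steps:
(-15 - 11)*(-2) - 1621 = -26*(-2) - 1621 = 52 - 1621 = -1569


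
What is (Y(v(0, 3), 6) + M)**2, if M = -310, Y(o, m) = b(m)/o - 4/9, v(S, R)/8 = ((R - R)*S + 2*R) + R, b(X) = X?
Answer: 124835929/1296 ≈ 96324.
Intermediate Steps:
v(S, R) = 24*R (v(S, R) = 8*(((R - R)*S + 2*R) + R) = 8*((0*S + 2*R) + R) = 8*((0 + 2*R) + R) = 8*(2*R + R) = 8*(3*R) = 24*R)
Y(o, m) = -4/9 + m/o (Y(o, m) = m/o - 4/9 = -4/9 + m/o)
(Y(v(0, 3), 6) + M)**2 = ((-4/9 + 6/((24*3))) - 310)**2 = ((-4/9 + 6/72) - 310)**2 = ((-4/9 + 6*(1/72)) - 310)**2 = ((-4/9 + 1/12) - 310)**2 = (-13/36 - 310)**2 = (-11173/36)**2 = 124835929/1296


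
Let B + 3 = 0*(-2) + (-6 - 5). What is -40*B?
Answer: 560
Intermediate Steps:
B = -14 (B = -3 + (0*(-2) + (-6 - 5)) = -3 + (0 - 11) = -3 - 11 = -14)
-40*B = -40*(-14) = 560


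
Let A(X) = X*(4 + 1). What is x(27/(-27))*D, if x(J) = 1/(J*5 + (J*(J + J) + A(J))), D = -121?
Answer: 121/8 ≈ 15.125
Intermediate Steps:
A(X) = 5*X (A(X) = X*5 = 5*X)
x(J) = 1/(2*J**2 + 10*J) (x(J) = 1/(J*5 + (J*(J + J) + 5*J)) = 1/(5*J + (J*(2*J) + 5*J)) = 1/(5*J + (2*J**2 + 5*J)) = 1/(2*J**2 + 10*J))
x(27/(-27))*D = (1/(2*((27/(-27)))*(5 + 27/(-27))))*(-121) = (1/(2*((27*(-1/27)))*(5 + 27*(-1/27))))*(-121) = ((1/2)/(-1*(5 - 1)))*(-121) = ((1/2)*(-1)/4)*(-121) = ((1/2)*(-1)*(1/4))*(-121) = -1/8*(-121) = 121/8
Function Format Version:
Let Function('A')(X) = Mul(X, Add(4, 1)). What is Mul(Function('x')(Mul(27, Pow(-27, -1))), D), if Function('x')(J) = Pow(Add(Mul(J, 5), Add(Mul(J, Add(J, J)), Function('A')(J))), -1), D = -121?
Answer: Rational(121, 8) ≈ 15.125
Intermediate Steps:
Function('A')(X) = Mul(5, X) (Function('A')(X) = Mul(X, 5) = Mul(5, X))
Function('x')(J) = Pow(Add(Mul(2, Pow(J, 2)), Mul(10, J)), -1) (Function('x')(J) = Pow(Add(Mul(J, 5), Add(Mul(J, Add(J, J)), Mul(5, J))), -1) = Pow(Add(Mul(5, J), Add(Mul(J, Mul(2, J)), Mul(5, J))), -1) = Pow(Add(Mul(5, J), Add(Mul(2, Pow(J, 2)), Mul(5, J))), -1) = Pow(Add(Mul(2, Pow(J, 2)), Mul(10, J)), -1))
Mul(Function('x')(Mul(27, Pow(-27, -1))), D) = Mul(Mul(Rational(1, 2), Pow(Mul(27, Pow(-27, -1)), -1), Pow(Add(5, Mul(27, Pow(-27, -1))), -1)), -121) = Mul(Mul(Rational(1, 2), Pow(Mul(27, Rational(-1, 27)), -1), Pow(Add(5, Mul(27, Rational(-1, 27))), -1)), -121) = Mul(Mul(Rational(1, 2), Pow(-1, -1), Pow(Add(5, -1), -1)), -121) = Mul(Mul(Rational(1, 2), -1, Pow(4, -1)), -121) = Mul(Mul(Rational(1, 2), -1, Rational(1, 4)), -121) = Mul(Rational(-1, 8), -121) = Rational(121, 8)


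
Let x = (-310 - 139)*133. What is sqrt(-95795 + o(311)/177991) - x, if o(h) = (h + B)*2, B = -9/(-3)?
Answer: 59717 + I*sqrt(25081502056207)/16181 ≈ 59717.0 + 309.51*I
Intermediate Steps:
B = 3 (B = -9*(-1/3) = 3)
x = -59717 (x = -449*133 = -59717)
o(h) = 6 + 2*h (o(h) = (h + 3)*2 = (3 + h)*2 = 6 + 2*h)
sqrt(-95795 + o(311)/177991) - x = sqrt(-95795 + (6 + 2*311)/177991) - 1*(-59717) = sqrt(-95795 + (6 + 622)*(1/177991)) + 59717 = sqrt(-95795 + 628*(1/177991)) + 59717 = sqrt(-95795 + 628/177991) + 59717 = sqrt(-17050647217/177991) + 59717 = I*sqrt(25081502056207)/16181 + 59717 = 59717 + I*sqrt(25081502056207)/16181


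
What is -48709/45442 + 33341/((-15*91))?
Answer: -225938501/8861190 ≈ -25.498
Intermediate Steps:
-48709/45442 + 33341/((-15*91)) = -48709*1/45442 + 33341/(-1365) = -48709/45442 + 33341*(-1/1365) = -48709/45442 - 4763/195 = -225938501/8861190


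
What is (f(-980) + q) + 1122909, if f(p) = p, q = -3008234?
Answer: -1886305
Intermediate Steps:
(f(-980) + q) + 1122909 = (-980 - 3008234) + 1122909 = -3009214 + 1122909 = -1886305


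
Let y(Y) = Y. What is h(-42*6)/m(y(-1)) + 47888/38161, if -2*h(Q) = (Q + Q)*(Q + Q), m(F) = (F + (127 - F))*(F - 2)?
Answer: 1621665872/4846447 ≈ 334.61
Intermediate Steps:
m(F) = -254 + 127*F (m(F) = 127*(-2 + F) = -254 + 127*F)
h(Q) = -2*Q**2 (h(Q) = -(Q + Q)*(Q + Q)/2 = -2*Q*2*Q/2 = -2*Q**2)
h(-42*6)/m(y(-1)) + 47888/38161 = (-2*(-42*6)**2)/(-254 + 127*(-1)) + 47888/38161 = (-2*(-252)**2)/(-254 - 127) + 47888*(1/38161) = -2*63504/(-381) + 47888/38161 = -127008*(-1/381) + 47888/38161 = 42336/127 + 47888/38161 = 1621665872/4846447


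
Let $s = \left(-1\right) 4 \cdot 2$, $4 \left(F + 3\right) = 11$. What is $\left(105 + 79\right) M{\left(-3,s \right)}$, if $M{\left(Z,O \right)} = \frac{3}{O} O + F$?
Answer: $506$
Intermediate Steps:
$F = - \frac{1}{4}$ ($F = -3 + \frac{1}{4} \cdot 11 = -3 + \frac{11}{4} = - \frac{1}{4} \approx -0.25$)
$s = -8$ ($s = \left(-4\right) 2 = -8$)
$M{\left(Z,O \right)} = \frac{11}{4}$ ($M{\left(Z,O \right)} = \frac{3}{O} O - \frac{1}{4} = 3 - \frac{1}{4} = \frac{11}{4}$)
$\left(105 + 79\right) M{\left(-3,s \right)} = \left(105 + 79\right) \frac{11}{4} = 184 \cdot \frac{11}{4} = 506$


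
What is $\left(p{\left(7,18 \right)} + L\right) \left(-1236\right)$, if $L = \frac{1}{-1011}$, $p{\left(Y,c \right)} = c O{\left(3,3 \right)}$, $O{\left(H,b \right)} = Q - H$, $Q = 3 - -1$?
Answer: $- \frac{7497164}{337} \approx -22247.0$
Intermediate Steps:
$Q = 4$ ($Q = 3 + 1 = 4$)
$O{\left(H,b \right)} = 4 - H$
$p{\left(Y,c \right)} = c$ ($p{\left(Y,c \right)} = c \left(4 - 3\right) = c 1 = c$)
$L = - \frac{1}{1011} \approx -0.00098912$
$\left(p{\left(7,18 \right)} + L\right) \left(-1236\right) = \left(18 - \frac{1}{1011}\right) \left(-1236\right) = \frac{18197}{1011} \left(-1236\right) = - \frac{7497164}{337}$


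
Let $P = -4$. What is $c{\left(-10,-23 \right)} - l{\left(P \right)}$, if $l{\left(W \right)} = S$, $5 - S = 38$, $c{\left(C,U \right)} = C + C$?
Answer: $13$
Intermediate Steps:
$c{\left(C,U \right)} = 2 C$
$S = -33$ ($S = 5 - 38 = -33$)
$l{\left(W \right)} = -33$
$c{\left(-10,-23 \right)} - l{\left(P \right)} = 2 \left(-10\right) - -33 = -20 + 33 = 13$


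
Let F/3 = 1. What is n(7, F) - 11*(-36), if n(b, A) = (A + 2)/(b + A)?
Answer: 793/2 ≈ 396.50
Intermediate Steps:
F = 3 (F = 3*1 = 3)
n(b, A) = (2 + A)/(A + b)
n(7, F) - 11*(-36) = (2 + 3)/(3 + 7) - 11*(-36) = 5/10 + 396 = (⅒)*5 + 396 = ½ + 396 = 793/2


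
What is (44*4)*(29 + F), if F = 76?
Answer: 18480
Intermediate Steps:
(44*4)*(29 + F) = (44*4)*(29 + 76) = 176*105 = 18480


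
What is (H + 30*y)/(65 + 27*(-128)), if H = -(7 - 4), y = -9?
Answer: 273/3391 ≈ 0.080507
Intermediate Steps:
H = -3 (H = -1*3 = -3)
(H + 30*y)/(65 + 27*(-128)) = (-3 + 30*(-9))/(65 + 27*(-128)) = (-3 - 270)/(65 - 3456) = -273/(-3391) = -273*(-1/3391) = 273/3391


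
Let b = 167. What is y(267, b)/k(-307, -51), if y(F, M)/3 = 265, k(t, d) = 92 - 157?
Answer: -159/13 ≈ -12.231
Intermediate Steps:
k(t, d) = -65
y(F, M) = 795 (y(F, M) = 3*265 = 795)
y(267, b)/k(-307, -51) = 795/(-65) = 795*(-1/65) = -159/13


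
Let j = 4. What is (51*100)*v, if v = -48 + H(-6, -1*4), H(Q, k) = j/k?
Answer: -249900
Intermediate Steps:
H(Q, k) = 4/k
v = -49 (v = -48 + 4/((-1*4)) = -48 + 4/(-4) = -48 + 4*(-1/4) = -48 - 1 = -49)
(51*100)*v = (51*100)*(-49) = 5100*(-49) = -249900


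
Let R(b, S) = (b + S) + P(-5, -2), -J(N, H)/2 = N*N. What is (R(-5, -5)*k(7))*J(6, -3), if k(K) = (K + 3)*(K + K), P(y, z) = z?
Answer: 120960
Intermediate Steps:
J(N, H) = -2*N² (J(N, H) = -2*N*N = -2*N²)
R(b, S) = -2 + S + b (R(b, S) = (b + S) - 2 = (S + b) - 2 = -2 + S + b)
k(K) = 2*K*(3 + K) (k(K) = (3 + K)*(2*K) = 2*K*(3 + K))
(R(-5, -5)*k(7))*J(6, -3) = ((-2 - 5 - 5)*(2*7*(3 + 7)))*(-2*6²) = (-24*7*10)*(-2*36) = -12*140*(-72) = -1680*(-72) = 120960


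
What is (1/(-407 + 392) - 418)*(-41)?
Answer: 257111/15 ≈ 17141.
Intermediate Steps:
(1/(-407 + 392) - 418)*(-41) = (1/(-15) - 418)*(-41) = (-1/15 - 418)*(-41) = -6271/15*(-41) = 257111/15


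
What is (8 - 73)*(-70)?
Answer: 4550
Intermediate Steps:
(8 - 73)*(-70) = -65*(-70) = 4550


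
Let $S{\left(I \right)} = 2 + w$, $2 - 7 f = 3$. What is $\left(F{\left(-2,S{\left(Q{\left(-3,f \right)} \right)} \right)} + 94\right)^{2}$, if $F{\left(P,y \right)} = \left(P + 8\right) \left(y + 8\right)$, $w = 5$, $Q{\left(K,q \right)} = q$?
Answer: $33856$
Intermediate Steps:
$f = - \frac{1}{7}$ ($f = \frac{2}{7} - \frac{3}{7} = - \frac{1}{7} \approx -0.14286$)
$S{\left(I \right)} = 7$ ($S{\left(I \right)} = 2 + 5 = 7$)
$F{\left(P,y \right)} = \left(8 + P\right) \left(8 + y\right)$
$\left(F{\left(-2,S{\left(Q{\left(-3,f \right)} \right)} \right)} + 94\right)^{2} = \left(\left(64 + 8 \left(-2\right) + 8 \cdot 7 - 14\right) + 94\right)^{2} = \left(\left(64 - 16 + 56 - 14\right) + 94\right)^{2} = \left(90 + 94\right)^{2} = 184^{2} = 33856$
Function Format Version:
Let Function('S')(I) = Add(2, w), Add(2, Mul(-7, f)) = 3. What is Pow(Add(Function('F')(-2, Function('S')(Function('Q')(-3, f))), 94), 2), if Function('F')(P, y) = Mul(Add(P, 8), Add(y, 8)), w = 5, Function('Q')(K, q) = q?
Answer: 33856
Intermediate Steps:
f = Rational(-1, 7) (f = Add(Rational(2, 7), Mul(Rational(-1, 7), 3)) = Add(Rational(2, 7), Rational(-3, 7)) = Rational(-1, 7) ≈ -0.14286)
Function('S')(I) = 7 (Function('S')(I) = Add(2, 5) = 7)
Function('F')(P, y) = Mul(Add(8, P), Add(8, y))
Pow(Add(Function('F')(-2, Function('S')(Function('Q')(-3, f))), 94), 2) = Pow(Add(Add(64, Mul(8, -2), Mul(8, 7), Mul(-2, 7)), 94), 2) = Pow(Add(Add(64, -16, 56, -14), 94), 2) = Pow(Add(90, 94), 2) = Pow(184, 2) = 33856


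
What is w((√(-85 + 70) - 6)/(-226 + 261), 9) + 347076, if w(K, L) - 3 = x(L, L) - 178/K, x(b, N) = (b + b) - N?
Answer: 5912956/17 + 6230*I*√15/51 ≈ 3.4782e+5 + 473.11*I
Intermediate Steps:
x(b, N) = -N + 2*b (x(b, N) = 2*b - N = -N + 2*b)
w(K, L) = 3 + L - 178/K (w(K, L) = 3 + ((-L + 2*L) - 178/K) = 3 + (L - 178/K) = 3 + L - 178/K)
w((√(-85 + 70) - 6)/(-226 + 261), 9) + 347076 = (3 + 9 - 178*(-226 + 261)/(√(-85 + 70) - 6)) + 347076 = (3 + 9 - 178*35/(√(-15) - 6)) + 347076 = (3 + 9 - 178*35/(I*√15 - 6)) + 347076 = (3 + 9 - 178*35/(-6 + I*√15)) + 347076 = (3 + 9 - 178/(-6/35 + I*√15/35)) + 347076 = (12 - 178/(-6/35 + I*√15/35)) + 347076 = 347088 - 178/(-6/35 + I*√15/35)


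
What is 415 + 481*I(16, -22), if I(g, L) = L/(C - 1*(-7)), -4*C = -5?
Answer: -2603/3 ≈ -867.67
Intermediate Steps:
C = 5/4 (C = -1/4*(-5) = 5/4 ≈ 1.2500)
I(g, L) = 4*L/33 (I(g, L) = L/(5/4 - 1*(-7)) = L/(5/4 + 7) = L/(33/4) = L*(4/33) = 4*L/33)
415 + 481*I(16, -22) = 415 + 481*((4/33)*(-22)) = 415 + 481*(-8/3) = 415 - 3848/3 = -2603/3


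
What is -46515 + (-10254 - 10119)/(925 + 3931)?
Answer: -225897213/4856 ≈ -46519.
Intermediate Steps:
-46515 + (-10254 - 10119)/(925 + 3931) = -46515 - 20373/4856 = -225897213/4856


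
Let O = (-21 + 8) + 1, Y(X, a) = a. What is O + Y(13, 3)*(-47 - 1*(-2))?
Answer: -147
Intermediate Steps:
O = -12 (O = -13 + 1 = -12)
O + Y(13, 3)*(-47 - 1*(-2)) = -12 + 3*(-47 - 1*(-2)) = -12 + 3*(-47 + 2) = -12 + 3*(-45) = -12 - 135 = -147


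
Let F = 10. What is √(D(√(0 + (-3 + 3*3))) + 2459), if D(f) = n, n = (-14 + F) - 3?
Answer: 2*√613 ≈ 49.518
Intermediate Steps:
n = -7 (n = (-14 + 10) - 3 = -4 - 3 = -7)
D(f) = -7
√(D(√(0 + (-3 + 3*3))) + 2459) = √(-7 + 2459) = √2452 = 2*√613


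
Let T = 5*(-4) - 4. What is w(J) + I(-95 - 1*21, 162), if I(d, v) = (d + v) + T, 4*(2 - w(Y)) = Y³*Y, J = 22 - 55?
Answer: -1185825/4 ≈ -2.9646e+5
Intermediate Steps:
J = -33
T = -24 (T = -20 - 4 = -24)
w(Y) = 2 - Y⁴/4 (w(Y) = 2 - Y³*Y/4 = 2 - Y⁴/4)
I(d, v) = -24 + d + v (I(d, v) = (d + v) - 24 = -24 + d + v)
w(J) + I(-95 - 1*21, 162) = (2 - ¼*(-33)⁴) + (-24 + (-95 - 1*21) + 162) = (2 - ¼*1185921) + (-24 + (-95 - 21) + 162) = (2 - 1185921/4) + (-24 - 116 + 162) = -1185913/4 + 22 = -1185825/4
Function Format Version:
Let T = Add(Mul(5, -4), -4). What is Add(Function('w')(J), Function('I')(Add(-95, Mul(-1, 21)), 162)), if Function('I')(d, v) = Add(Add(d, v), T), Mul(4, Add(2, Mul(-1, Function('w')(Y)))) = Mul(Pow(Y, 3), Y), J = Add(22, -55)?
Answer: Rational(-1185825, 4) ≈ -2.9646e+5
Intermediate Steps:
J = -33
T = -24 (T = Add(-20, -4) = -24)
Function('w')(Y) = Add(2, Mul(Rational(-1, 4), Pow(Y, 4))) (Function('w')(Y) = Add(2, Mul(Rational(-1, 4), Mul(Pow(Y, 3), Y))) = Add(2, Mul(Rational(-1, 4), Pow(Y, 4))))
Function('I')(d, v) = Add(-24, d, v) (Function('I')(d, v) = Add(Add(d, v), -24) = Add(-24, d, v))
Add(Function('w')(J), Function('I')(Add(-95, Mul(-1, 21)), 162)) = Add(Add(2, Mul(Rational(-1, 4), Pow(-33, 4))), Add(-24, Add(-95, Mul(-1, 21)), 162)) = Add(Add(2, Mul(Rational(-1, 4), 1185921)), Add(-24, Add(-95, -21), 162)) = Add(Add(2, Rational(-1185921, 4)), Add(-24, -116, 162)) = Add(Rational(-1185913, 4), 22) = Rational(-1185825, 4)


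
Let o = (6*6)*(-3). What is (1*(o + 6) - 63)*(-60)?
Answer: 9900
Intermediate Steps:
o = -108 (o = 36*(-3) = -108)
(1*(o + 6) - 63)*(-60) = (1*(-108 + 6) - 63)*(-60) = (1*(-102) - 63)*(-60) = (-102 - 63)*(-60) = -165*(-60) = 9900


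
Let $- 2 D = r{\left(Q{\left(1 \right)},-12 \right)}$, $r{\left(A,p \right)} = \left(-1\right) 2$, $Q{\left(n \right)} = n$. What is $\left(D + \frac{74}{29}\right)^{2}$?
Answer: $\frac{10609}{841} \approx 12.615$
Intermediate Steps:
$r{\left(A,p \right)} = -2$
$D = 1$ ($D = \left(- \frac{1}{2}\right) \left(-2\right) = 1$)
$\left(D + \frac{74}{29}\right)^{2} = \left(1 + \frac{74}{29}\right)^{2} = \left(\frac{103}{29}\right)^{2} = \frac{10609}{841}$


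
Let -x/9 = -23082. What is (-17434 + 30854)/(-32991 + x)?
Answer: 13420/174747 ≈ 0.076797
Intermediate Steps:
x = 207738 (x = -9*(-23082) = 207738)
(-17434 + 30854)/(-32991 + x) = (-17434 + 30854)/(-32991 + 207738) = 13420/174747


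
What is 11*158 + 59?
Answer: 1797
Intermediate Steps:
11*158 + 59 = 1738 + 59 = 1797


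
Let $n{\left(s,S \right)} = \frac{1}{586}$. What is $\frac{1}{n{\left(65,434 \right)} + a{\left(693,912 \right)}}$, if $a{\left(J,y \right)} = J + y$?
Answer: $\frac{586}{940531} \approx 0.00062305$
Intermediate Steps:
$n{\left(s,S \right)} = \frac{1}{586}$
$\frac{1}{n{\left(65,434 \right)} + a{\left(693,912 \right)}} = \frac{1}{\frac{1}{586} + \left(693 + 912\right)} = \frac{1}{\frac{1}{586} + 1605} = \frac{1}{\frac{940531}{586}} = \frac{586}{940531}$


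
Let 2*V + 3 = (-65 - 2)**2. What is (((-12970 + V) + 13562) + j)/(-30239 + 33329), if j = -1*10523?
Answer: -3844/1545 ≈ -2.4880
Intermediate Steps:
V = 2243 (V = -3/2 + (-65 - 2)**2/2 = -3/2 + (1/2)*(-67)**2 = -3/2 + (1/2)*4489 = -3/2 + 4489/2 = 2243)
j = -10523
(((-12970 + V) + 13562) + j)/(-30239 + 33329) = (((-12970 + 2243) + 13562) - 10523)/(-30239 + 33329) = ((-10727 + 13562) - 10523)/3090 = (2835 - 10523)*(1/3090) = -7688*1/3090 = -3844/1545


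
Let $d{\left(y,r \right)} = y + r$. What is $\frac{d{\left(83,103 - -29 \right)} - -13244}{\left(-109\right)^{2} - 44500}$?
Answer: $- \frac{13459}{32619} \approx -0.41261$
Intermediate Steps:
$d{\left(y,r \right)} = r + y$
$\frac{d{\left(83,103 - -29 \right)} - -13244}{\left(-109\right)^{2} - 44500} = \frac{\left(\left(103 - -29\right) + 83\right) - -13244}{\left(-109\right)^{2} - 44500} = \frac{\left(\left(103 + 29\right) + 83\right) + 13244}{11881 - 44500} = \frac{\left(132 + 83\right) + 13244}{-32619} = \left(215 + 13244\right) \left(- \frac{1}{32619}\right) = 13459 \left(- \frac{1}{32619}\right) = - \frac{13459}{32619}$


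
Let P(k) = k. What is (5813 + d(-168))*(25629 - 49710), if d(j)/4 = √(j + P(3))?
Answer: -139982853 - 96324*I*√165 ≈ -1.3998e+8 - 1.2373e+6*I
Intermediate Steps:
d(j) = 4*√(3 + j) (d(j) = 4*√(j + 3) = 4*√(3 + j))
(5813 + d(-168))*(25629 - 49710) = (5813 + 4*√(3 - 168))*(25629 - 49710) = (5813 + 4*√(-165))*(-24081) = (5813 + 4*(I*√165))*(-24081) = (5813 + 4*I*√165)*(-24081) = -139982853 - 96324*I*√165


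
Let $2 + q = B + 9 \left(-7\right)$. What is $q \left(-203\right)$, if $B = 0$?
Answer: $13195$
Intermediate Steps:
$q = -65$ ($q = -2 + \left(0 + 9 \left(-7\right)\right) = -2 + \left(0 - 63\right) = -2 - 63 = -65$)
$q \left(-203\right) = \left(-65\right) \left(-203\right) = 13195$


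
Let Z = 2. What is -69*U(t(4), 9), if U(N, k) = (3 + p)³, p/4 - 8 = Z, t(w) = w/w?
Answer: -5485983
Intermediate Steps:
t(w) = 1
p = 40 (p = 32 + 4*2 = 32 + 8 = 40)
U(N, k) = 79507 (U(N, k) = (3 + 40)³ = 43³ = 79507)
-69*U(t(4), 9) = -69*79507 = -5485983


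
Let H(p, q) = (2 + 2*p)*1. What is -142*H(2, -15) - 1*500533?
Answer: -501385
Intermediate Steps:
H(p, q) = 2 + 2*p
-142*H(2, -15) - 1*500533 = -142*(2 + 2*2) - 1*500533 = -142*(2 + 4) - 500533 = -142*6 - 500533 = -852 - 500533 = -501385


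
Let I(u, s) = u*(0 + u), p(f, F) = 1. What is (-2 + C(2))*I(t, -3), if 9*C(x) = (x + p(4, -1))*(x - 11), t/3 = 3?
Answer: -405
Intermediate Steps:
t = 9 (t = 3*3 = 9)
C(x) = (1 + x)*(-11 + x)/9 (C(x) = ((x + 1)*(x - 11))/9 = ((1 + x)*(-11 + x))/9 = (1 + x)*(-11 + x)/9)
I(u, s) = u**2 (I(u, s) = u*u = u**2)
(-2 + C(2))*I(t, -3) = (-2 + (-11/9 - 10/9*2 + (1/9)*2**2))*9**2 = (-2 + (-11/9 - 20/9 + (1/9)*4))*81 = (-2 + (-11/9 - 20/9 + 4/9))*81 = (-2 - 3)*81 = -5*81 = -405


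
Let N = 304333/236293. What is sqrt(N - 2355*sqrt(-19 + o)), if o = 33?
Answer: sqrt(71911757569 - 131489969254395*sqrt(14))/236293 ≈ 93.863*I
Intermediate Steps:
N = 304333/236293 (N = 304333*(1/236293) = 304333/236293 ≈ 1.2879)
sqrt(N - 2355*sqrt(-19 + o)) = sqrt(304333/236293 - 2355*sqrt(-19 + 33)) = sqrt(304333/236293 - 2355*sqrt(14))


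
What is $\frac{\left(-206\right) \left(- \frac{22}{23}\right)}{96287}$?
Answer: $\frac{4532}{2214601} \approx 0.0020464$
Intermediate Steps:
$\frac{\left(-206\right) \left(- \frac{22}{23}\right)}{96287} = - 206 \left(\left(-22\right) \frac{1}{23}\right) \frac{1}{96287} = \left(-206\right) \left(- \frac{22}{23}\right) \frac{1}{96287} = \frac{4532}{23} \cdot \frac{1}{96287} = \frac{4532}{2214601}$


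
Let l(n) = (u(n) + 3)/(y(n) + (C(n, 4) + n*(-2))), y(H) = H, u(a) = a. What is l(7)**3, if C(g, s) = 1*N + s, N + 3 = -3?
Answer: -1000/729 ≈ -1.3717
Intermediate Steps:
N = -6 (N = -3 - 3 = -6)
C(g, s) = -6 + s (C(g, s) = 1*(-6) + s = -6 + s)
l(n) = (3 + n)/(-2 - n) (l(n) = (n + 3)/(n + ((-6 + 4) + n*(-2))) = (3 + n)/(n + (-2 - 2*n)) = (3 + n)/(-2 - n))
l(7)**3 = ((3 + 7)/(-2 - 1*7))**3 = (10/(-2 - 7))**3 = (10/(-9))**3 = (-1/9*10)**3 = (-10/9)**3 = -1000/729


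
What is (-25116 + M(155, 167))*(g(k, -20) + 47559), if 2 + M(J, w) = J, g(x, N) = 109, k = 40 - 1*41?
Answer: -1189936284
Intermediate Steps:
k = -1 (k = 40 - 41 = -1)
M(J, w) = -2 + J
(-25116 + M(155, 167))*(g(k, -20) + 47559) = (-25116 + (-2 + 155))*(109 + 47559) = (-25116 + 153)*47668 = -24963*47668 = -1189936284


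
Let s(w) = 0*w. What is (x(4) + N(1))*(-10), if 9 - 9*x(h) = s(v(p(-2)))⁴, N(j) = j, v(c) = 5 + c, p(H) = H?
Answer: -20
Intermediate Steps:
s(w) = 0
x(h) = 1 (x(h) = 1 - ⅑*0⁴ = 1 - ⅑*0 = 1 + 0 = 1)
(x(4) + N(1))*(-10) = (1 + 1)*(-10) = 2*(-10) = -20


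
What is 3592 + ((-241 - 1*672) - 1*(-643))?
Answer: 3322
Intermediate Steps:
3592 + ((-241 - 1*672) - 1*(-643)) = 3592 + ((-241 - 672) + 643) = 3592 + (-913 + 643) = 3592 - 270 = 3322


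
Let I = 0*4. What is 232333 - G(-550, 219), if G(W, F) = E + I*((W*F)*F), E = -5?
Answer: 232338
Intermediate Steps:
I = 0
G(W, F) = -5 (G(W, F) = -5 + 0*((W*F)*F) = -5 + 0*((F*W)*F) = -5 + 0*(W*F²) = -5 + 0 = -5)
232333 - G(-550, 219) = 232333 - 1*(-5) = 232333 + 5 = 232338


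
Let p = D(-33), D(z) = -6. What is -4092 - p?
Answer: -4086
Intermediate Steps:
p = -6
-4092 - p = -4092 - 1*(-6) = -4092 + 6 = -4086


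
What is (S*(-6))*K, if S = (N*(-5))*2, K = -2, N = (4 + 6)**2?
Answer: -12000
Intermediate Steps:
N = 100 (N = 10**2 = 100)
S = -1000 (S = (100*(-5))*2 = -500*2 = -1000)
(S*(-6))*K = -1000*(-6)*(-2) = 6000*(-2) = -12000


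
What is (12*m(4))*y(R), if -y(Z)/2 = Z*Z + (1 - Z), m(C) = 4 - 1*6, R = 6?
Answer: 1488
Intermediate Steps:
m(C) = -2 (m(C) = 4 - 6 = -2)
y(Z) = -2 - 2*Z² + 2*Z (y(Z) = -2*(Z*Z + (1 - Z)) = -2*(Z² + (1 - Z)) = -2*(1 + Z² - Z) = -2 - 2*Z² + 2*Z)
(12*m(4))*y(R) = (12*(-2))*(-2 - 2*6² + 2*6) = -24*(-2 - 2*36 + 12) = -24*(-2 - 72 + 12) = -24*(-62) = 1488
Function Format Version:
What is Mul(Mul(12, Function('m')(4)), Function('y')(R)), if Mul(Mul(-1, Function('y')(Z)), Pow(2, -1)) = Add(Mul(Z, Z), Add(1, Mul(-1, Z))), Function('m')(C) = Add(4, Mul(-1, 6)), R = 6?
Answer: 1488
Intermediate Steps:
Function('m')(C) = -2 (Function('m')(C) = Add(4, -6) = -2)
Function('y')(Z) = Add(-2, Mul(-2, Pow(Z, 2)), Mul(2, Z)) (Function('y')(Z) = Mul(-2, Add(Mul(Z, Z), Add(1, Mul(-1, Z)))) = Mul(-2, Add(Pow(Z, 2), Add(1, Mul(-1, Z)))) = Mul(-2, Add(1, Pow(Z, 2), Mul(-1, Z))) = Add(-2, Mul(-2, Pow(Z, 2)), Mul(2, Z)))
Mul(Mul(12, Function('m')(4)), Function('y')(R)) = Mul(Mul(12, -2), Add(-2, Mul(-2, Pow(6, 2)), Mul(2, 6))) = Mul(-24, Add(-2, Mul(-2, 36), 12)) = Mul(-24, Add(-2, -72, 12)) = Mul(-24, -62) = 1488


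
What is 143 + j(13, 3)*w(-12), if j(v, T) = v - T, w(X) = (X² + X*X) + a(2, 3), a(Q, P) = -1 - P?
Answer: 2983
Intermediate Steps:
w(X) = -4 + 2*X² (w(X) = (X² + X*X) + (-1 - 1*3) = (X² + X²) + (-1 - 3) = 2*X² - 4 = -4 + 2*X²)
143 + j(13, 3)*w(-12) = 143 + (13 - 1*3)*(-4 + 2*(-12)²) = 143 + (13 - 3)*(-4 + 2*144) = 143 + 10*(-4 + 288) = 143 + 10*284 = 143 + 2840 = 2983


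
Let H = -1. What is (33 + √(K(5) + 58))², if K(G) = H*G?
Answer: (33 + √53)² ≈ 1622.5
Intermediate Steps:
K(G) = -G
(33 + √(K(5) + 58))² = (33 + √(-1*5 + 58))² = (33 + √(-5 + 58))² = (33 + √53)²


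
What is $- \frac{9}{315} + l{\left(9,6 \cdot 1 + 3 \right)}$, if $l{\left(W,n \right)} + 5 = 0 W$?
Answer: $- \frac{176}{35} \approx -5.0286$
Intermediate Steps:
$l{\left(W,n \right)} = -5$ ($l{\left(W,n \right)} = -5 + 0 W = -5 + 0 = -5$)
$- \frac{9}{315} + l{\left(9,6 \cdot 1 + 3 \right)} = - \frac{9}{315} - 5 = \left(-9\right) \frac{1}{315} - 5 = - \frac{1}{35} - 5 = - \frac{176}{35}$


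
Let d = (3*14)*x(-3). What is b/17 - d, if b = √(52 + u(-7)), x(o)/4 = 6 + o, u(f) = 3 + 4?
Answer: -504 + √59/17 ≈ -503.55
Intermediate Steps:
u(f) = 7
x(o) = 24 + 4*o (x(o) = 4*(6 + o) = 24 + 4*o)
b = √59 (b = √(52 + 7) = √59 ≈ 7.6811)
d = 504 (d = (3*14)*(24 + 4*(-3)) = 42*(24 - 12) = 42*12 = 504)
b/17 - d = √59/17 - 1*504 = √59*(1/17) - 504 = √59/17 - 504 = -504 + √59/17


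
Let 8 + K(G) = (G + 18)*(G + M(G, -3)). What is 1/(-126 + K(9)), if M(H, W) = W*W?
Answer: 1/352 ≈ 0.0028409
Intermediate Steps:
M(H, W) = W**2
K(G) = -8 + (9 + G)*(18 + G) (K(G) = -8 + (G + 18)*(G + (-3)**2) = -8 + (18 + G)*(G + 9) = -8 + (18 + G)*(9 + G) = -8 + (9 + G)*(18 + G))
1/(-126 + K(9)) = 1/(-126 + (154 + 9**2 + 27*9)) = 1/(-126 + (154 + 81 + 243)) = 1/(-126 + 478) = 1/352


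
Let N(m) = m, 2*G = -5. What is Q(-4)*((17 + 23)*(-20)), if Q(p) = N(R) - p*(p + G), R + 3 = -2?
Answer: 24800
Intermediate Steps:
R = -5 (R = -3 - 2 = -5)
G = -5/2 (G = (½)*(-5) = -5/2 ≈ -2.5000)
Q(p) = -5 - p*(-5/2 + p) (Q(p) = -5 - p*(p - 5/2) = -5 - p*(-5/2 + p))
Q(-4)*((17 + 23)*(-20)) = (-5 - 1*(-4)² + (5/2)*(-4))*((17 + 23)*(-20)) = (-5 - 1*16 - 10)*(40*(-20)) = (-5 - 16 - 10)*(-800) = -31*(-800) = 24800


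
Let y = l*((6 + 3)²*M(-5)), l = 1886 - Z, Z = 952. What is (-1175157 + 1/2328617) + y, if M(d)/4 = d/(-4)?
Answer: -1855644615278/2328617 ≈ -7.9689e+5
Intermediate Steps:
M(d) = -d (M(d) = 4*(d/(-4)) = 4*(d*(-¼)) = 4*(-d/4) = -d)
l = 934 (l = 1886 - 1*952 = 1886 - 952 = 934)
y = 378270 (y = 934*((6 + 3)²*(-1*(-5))) = 934*(9²*5) = 934*(81*5) = 934*405 = 378270)
(-1175157 + 1/2328617) + y = (-1175157 + 1/2328617) + 378270 = -2736490567868/2328617 + 378270 = -1855644615278/2328617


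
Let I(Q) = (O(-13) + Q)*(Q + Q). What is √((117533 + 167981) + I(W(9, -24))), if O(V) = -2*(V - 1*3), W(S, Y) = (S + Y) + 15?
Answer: √285514 ≈ 534.33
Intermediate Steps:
W(S, Y) = 15 + S + Y
O(V) = 6 - 2*V (O(V) = -2*(V - 3) = -2*(-3 + V) = 6 - 2*V)
I(Q) = 2*Q*(32 + Q) (I(Q) = ((6 - 2*(-13)) + Q)*(Q + Q) = ((6 + 26) + Q)*(2*Q) = (32 + Q)*(2*Q) = 2*Q*(32 + Q))
√((117533 + 167981) + I(W(9, -24))) = √((117533 + 167981) + 2*(15 + 9 - 24)*(32 + (15 + 9 - 24))) = √(285514 + 2*0*(32 + 0)) = √(285514 + 2*0*32) = √(285514 + 0) = √285514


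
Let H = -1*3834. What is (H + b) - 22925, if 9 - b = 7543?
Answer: -34293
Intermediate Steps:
b = -7534 (b = 9 - 1*7543 = 9 - 7543 = -7534)
H = -3834
(H + b) - 22925 = (-3834 - 7534) - 22925 = -11368 - 22925 = -34293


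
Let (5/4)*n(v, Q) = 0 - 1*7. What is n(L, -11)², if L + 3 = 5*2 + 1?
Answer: 784/25 ≈ 31.360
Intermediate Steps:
L = 8 (L = -3 + (5*2 + 1) = -3 + (10 + 1) = -3 + 11 = 8)
n(v, Q) = -28/5 (n(v, Q) = 4*(0 - 1*7)/5 = 4*(0 - 7)/5 = (⅘)*(-7) = -28/5)
n(L, -11)² = (-28/5)² = 784/25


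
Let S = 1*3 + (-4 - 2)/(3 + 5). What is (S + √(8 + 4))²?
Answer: 273/16 + 9*√3 ≈ 32.651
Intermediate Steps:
S = 9/4 (S = 3 - 6/8 = 3 - 6*⅛ = 3 - ¾ = 9/4 ≈ 2.2500)
(S + √(8 + 4))² = (9/4 + √(8 + 4))² = (9/4 + √12)² = (9/4 + 2*√3)²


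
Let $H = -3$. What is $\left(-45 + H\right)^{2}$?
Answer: $2304$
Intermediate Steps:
$\left(-45 + H\right)^{2} = \left(-45 - 3\right)^{2} = \left(-48\right)^{2} = 2304$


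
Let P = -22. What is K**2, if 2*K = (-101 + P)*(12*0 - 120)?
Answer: 54464400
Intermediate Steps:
K = 7380 (K = ((-101 - 22)*(12*0 - 120))/2 = (-123*(0 - 120))/2 = (-123*(-120))/2 = (1/2)*14760 = 7380)
K**2 = 7380**2 = 54464400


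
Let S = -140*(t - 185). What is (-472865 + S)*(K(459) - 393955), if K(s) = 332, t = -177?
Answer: 166181726255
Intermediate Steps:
S = 50680 (S = -140*(-177 - 185) = -140*(-362) = 50680)
(-472865 + S)*(K(459) - 393955) = (-472865 + 50680)*(332 - 393955) = -422185*(-393623) = 166181726255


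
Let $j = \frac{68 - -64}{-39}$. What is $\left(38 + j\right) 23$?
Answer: $\frac{10350}{13} \approx 796.15$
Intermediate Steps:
$j = - \frac{44}{13}$ ($j = \left(68 + 64\right) \left(- \frac{1}{39}\right) = 132 \left(- \frac{1}{39}\right) = - \frac{44}{13} \approx -3.3846$)
$\left(38 + j\right) 23 = \left(38 - \frac{44}{13}\right) 23 = \frac{450}{13} \cdot 23 = \frac{10350}{13}$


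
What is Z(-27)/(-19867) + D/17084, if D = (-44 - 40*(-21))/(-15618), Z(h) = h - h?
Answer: -199/66704478 ≈ -2.9833e-6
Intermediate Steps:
Z(h) = 0
D = -398/7809 (D = (-44 + 840)*(-1/15618) = 796*(-1/15618) = -398/7809 ≈ -0.050967)
Z(-27)/(-19867) + D/17084 = 0/(-19867) - 398/7809/17084 = 0*(-1/19867) - 398/7809*1/17084 = 0 - 199/66704478 = -199/66704478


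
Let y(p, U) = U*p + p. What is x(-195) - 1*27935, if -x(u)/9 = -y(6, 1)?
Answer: -27827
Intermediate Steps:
y(p, U) = p + U*p
x(u) = 108 (x(u) = -(-9)*6*(1 + 1) = -(-9)*6*2 = -(-9)*12 = -9*(-12) = 108)
x(-195) - 1*27935 = 108 - 1*27935 = 108 - 27935 = -27827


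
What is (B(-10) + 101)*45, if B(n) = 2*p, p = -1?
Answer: 4455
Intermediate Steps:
B(n) = -2 (B(n) = 2*(-1) = -2)
(B(-10) + 101)*45 = (-2 + 101)*45 = 99*45 = 4455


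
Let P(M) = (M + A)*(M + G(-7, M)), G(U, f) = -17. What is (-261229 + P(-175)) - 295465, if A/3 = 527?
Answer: -826646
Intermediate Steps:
A = 1581 (A = 3*527 = 1581)
P(M) = (-17 + M)*(1581 + M) (P(M) = (M + 1581)*(M - 17) = (1581 + M)*(-17 + M) = (-17 + M)*(1581 + M))
(-261229 + P(-175)) - 295465 = (-261229 + (-26877 + (-175)² + 1564*(-175))) - 295465 = (-261229 + (-26877 + 30625 - 273700)) - 295465 = (-261229 - 269952) - 295465 = -531181 - 295465 = -826646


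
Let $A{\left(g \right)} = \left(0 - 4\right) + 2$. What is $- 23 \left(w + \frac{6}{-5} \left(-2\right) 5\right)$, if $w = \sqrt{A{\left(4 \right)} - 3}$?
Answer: $-276 - 23 i \sqrt{5} \approx -276.0 - 51.43 i$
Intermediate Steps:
$A{\left(g \right)} = -2$ ($A{\left(g \right)} = -4 + 2 = -2$)
$w = i \sqrt{5}$ ($w = \sqrt{-2 - 3} = \sqrt{-5} = i \sqrt{5} \approx 2.2361 i$)
$- 23 \left(w + \frac{6}{-5} \left(-2\right) 5\right) = - 23 \left(i \sqrt{5} + \frac{6}{-5} \left(-2\right) 5\right) = - 23 \left(i \sqrt{5} + 6 \left(- \frac{1}{5}\right) \left(-2\right) 5\right) = - 23 \left(i \sqrt{5} + \left(- \frac{6}{5}\right) \left(-2\right) 5\right) = - 23 \left(i \sqrt{5} + \frac{12}{5} \cdot 5\right) = - 23 \left(i \sqrt{5} + 12\right) = - 23 \left(12 + i \sqrt{5}\right) = -276 - 23 i \sqrt{5}$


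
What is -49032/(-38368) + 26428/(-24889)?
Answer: 25795993/119367644 ≈ 0.21611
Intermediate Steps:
-49032/(-38368) + 26428/(-24889) = -49032*(-1/38368) + 26428*(-1/24889) = 6129/4796 - 26428/24889 = 25795993/119367644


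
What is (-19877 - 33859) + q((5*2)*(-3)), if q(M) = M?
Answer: -53766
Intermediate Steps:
(-19877 - 33859) + q((5*2)*(-3)) = (-19877 - 33859) + (5*2)*(-3) = -53736 + 10*(-3) = -53736 - 30 = -53766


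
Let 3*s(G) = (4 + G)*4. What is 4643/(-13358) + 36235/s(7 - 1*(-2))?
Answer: 725919977/347308 ≈ 2090.1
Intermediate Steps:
s(G) = 16/3 + 4*G/3 (s(G) = ((4 + G)*4)/3 = (16 + 4*G)/3 = 16/3 + 4*G/3)
4643/(-13358) + 36235/s(7 - 1*(-2)) = 4643/(-13358) + 36235/(16/3 + 4*(7 - 1*(-2))/3) = 4643*(-1/13358) + 36235/(16/3 + 4*(7 + 2)/3) = -4643/13358 + 36235/(16/3 + (4/3)*9) = -4643/13358 + 36235/(16/3 + 12) = -4643/13358 + 36235/(52/3) = -4643/13358 + 36235*(3/52) = -4643/13358 + 108705/52 = 725919977/347308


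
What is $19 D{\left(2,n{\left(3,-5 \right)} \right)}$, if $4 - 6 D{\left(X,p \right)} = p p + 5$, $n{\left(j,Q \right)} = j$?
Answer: $- \frac{95}{3} \approx -31.667$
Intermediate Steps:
$D{\left(X,p \right)} = - \frac{1}{6} - \frac{p^{2}}{6}$ ($D{\left(X,p \right)} = \frac{2}{3} - \frac{p p + 5}{6} = \frac{2}{3} - \frac{p^{2} + 5}{6} = \frac{2}{3} - \frac{5 + p^{2}}{6} = \frac{2}{3} - \left(\frac{5}{6} + \frac{p^{2}}{6}\right) = - \frac{1}{6} - \frac{p^{2}}{6}$)
$19 D{\left(2,n{\left(3,-5 \right)} \right)} = 19 \left(- \frac{1}{6} - \frac{3^{2}}{6}\right) = 19 \left(- \frac{1}{6} - \frac{3}{2}\right) = 19 \left(- \frac{5}{3}\right) = - \frac{95}{3}$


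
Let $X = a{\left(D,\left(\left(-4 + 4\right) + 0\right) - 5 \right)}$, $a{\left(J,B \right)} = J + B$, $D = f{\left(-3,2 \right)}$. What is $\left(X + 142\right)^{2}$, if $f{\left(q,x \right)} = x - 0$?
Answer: $19321$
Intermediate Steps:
$f{\left(q,x \right)} = x$ ($f{\left(q,x \right)} = x + 0 = x$)
$D = 2$
$a{\left(J,B \right)} = B + J$
$X = -3$ ($X = \left(\left(\left(-4 + 4\right) + 0\right) - 5\right) + 2 = \left(\left(0 + 0\right) - 5\right) + 2 = \left(0 - 5\right) + 2 = -5 + 2 = -3$)
$\left(X + 142\right)^{2} = \left(-3 + 142\right)^{2} = 139^{2} = 19321$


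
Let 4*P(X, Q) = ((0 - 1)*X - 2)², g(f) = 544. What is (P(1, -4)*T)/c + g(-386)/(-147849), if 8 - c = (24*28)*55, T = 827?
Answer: -69461627/1285486176 ≈ -0.054035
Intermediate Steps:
P(X, Q) = (-2 - X)²/4 (P(X, Q) = ((0 - 1)*X - 2)²/4 = (-X - 2)²/4 = (-2 - X)²/4)
c = -36952 (c = 8 - 24*28*55 = 8 - 672*55 = 8 - 1*36960 = 8 - 36960 = -36952)
(P(1, -4)*T)/c + g(-386)/(-147849) = (((2 + 1)²/4)*827)/(-36952) + 544/(-147849) = (((¼)*3²)*827)*(-1/36952) + 544*(-1/147849) = (((¼)*9)*827)*(-1/36952) - 32/8697 = ((9/4)*827)*(-1/36952) - 32/8697 = (7443/4)*(-1/36952) - 32/8697 = -7443/147808 - 32/8697 = -69461627/1285486176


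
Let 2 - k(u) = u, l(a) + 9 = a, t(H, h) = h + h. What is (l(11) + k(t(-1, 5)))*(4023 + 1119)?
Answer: -30852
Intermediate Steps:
t(H, h) = 2*h
l(a) = -9 + a
k(u) = 2 - u
(l(11) + k(t(-1, 5)))*(4023 + 1119) = ((-9 + 11) + (2 - 2*5))*(4023 + 1119) = (2 + (2 - 1*10))*5142 = (2 + (2 - 10))*5142 = (2 - 8)*5142 = -6*5142 = -30852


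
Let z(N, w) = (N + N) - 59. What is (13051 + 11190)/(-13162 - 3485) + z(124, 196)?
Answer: 3122042/16647 ≈ 187.54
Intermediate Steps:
z(N, w) = -59 + 2*N (z(N, w) = 2*N - 59 = -59 + 2*N)
(13051 + 11190)/(-13162 - 3485) + z(124, 196) = (13051 + 11190)/(-13162 - 3485) + (-59 + 2*124) = 24241/(-16647) + (-59 + 248) = 24241*(-1/16647) + 189 = -24241/16647 + 189 = 3122042/16647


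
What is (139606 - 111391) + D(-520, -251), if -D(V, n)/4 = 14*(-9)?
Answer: 28719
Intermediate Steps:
D(V, n) = 504 (D(V, n) = -56*(-9) = -4*(-126) = 504)
(139606 - 111391) + D(-520, -251) = (139606 - 111391) + 504 = 28215 + 504 = 28719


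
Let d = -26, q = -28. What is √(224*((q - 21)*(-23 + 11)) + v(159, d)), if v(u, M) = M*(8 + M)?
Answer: 2*√33045 ≈ 363.57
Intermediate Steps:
√(224*((q - 21)*(-23 + 11)) + v(159, d)) = √(224*((-28 - 21)*(-23 + 11)) - 26*(8 - 26)) = √(224*(-49*(-12)) - 26*(-18)) = √(224*588 + 468) = √(131712 + 468) = √132180 = 2*√33045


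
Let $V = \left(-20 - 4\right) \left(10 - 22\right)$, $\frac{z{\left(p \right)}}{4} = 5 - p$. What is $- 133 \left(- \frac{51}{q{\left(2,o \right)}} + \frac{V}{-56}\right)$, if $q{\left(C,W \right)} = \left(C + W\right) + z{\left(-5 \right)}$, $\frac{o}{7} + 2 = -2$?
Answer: $\frac{2337}{2} \approx 1168.5$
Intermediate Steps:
$z{\left(p \right)} = 20 - 4 p$ ($z{\left(p \right)} = 4 \left(5 - p\right) = 20 - 4 p$)
$o = -28$ ($o = -14 + 7 \left(-2\right) = -14 - 14 = -28$)
$q{\left(C,W \right)} = 40 + C + W$ ($q{\left(C,W \right)} = \left(C + W\right) + \left(20 - -20\right) = \left(C + W\right) + \left(20 + 20\right) = \left(C + W\right) + 40 = 40 + C + W$)
$V = 288$ ($V = \left(-24\right) \left(-12\right) = 288$)
$- 133 \left(- \frac{51}{q{\left(2,o \right)}} + \frac{V}{-56}\right) = - 133 \left(- \frac{51}{40 + 2 - 28} + \frac{288}{-56}\right) = - 133 \left(- \frac{51}{14} + 288 \left(- \frac{1}{56}\right)\right) = - 133 \left(\left(-51\right) \frac{1}{14} - \frac{36}{7}\right) = - 133 \left(- \frac{51}{14} - \frac{36}{7}\right) = \left(-133\right) \left(- \frac{123}{14}\right) = \frac{2337}{2}$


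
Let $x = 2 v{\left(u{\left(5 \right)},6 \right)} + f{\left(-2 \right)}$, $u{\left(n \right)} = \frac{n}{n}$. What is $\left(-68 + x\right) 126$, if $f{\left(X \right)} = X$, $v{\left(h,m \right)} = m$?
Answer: $-7308$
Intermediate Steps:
$u{\left(n \right)} = 1$
$x = 10$ ($x = 2 \cdot 6 - 2 = 12 - 2 = 10$)
$\left(-68 + x\right) 126 = \left(-68 + 10\right) 126 = \left(-58\right) 126 = -7308$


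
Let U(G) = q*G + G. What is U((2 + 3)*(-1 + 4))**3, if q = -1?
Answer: 0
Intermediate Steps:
U(G) = 0 (U(G) = -G + G = 0)
U((2 + 3)*(-1 + 4))**3 = 0**3 = 0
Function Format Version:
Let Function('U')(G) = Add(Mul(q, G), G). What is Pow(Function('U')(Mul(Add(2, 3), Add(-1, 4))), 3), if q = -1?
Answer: 0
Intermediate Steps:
Function('U')(G) = 0 (Function('U')(G) = Add(Mul(-1, G), G) = 0)
Pow(Function('U')(Mul(Add(2, 3), Add(-1, 4))), 3) = Pow(0, 3) = 0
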